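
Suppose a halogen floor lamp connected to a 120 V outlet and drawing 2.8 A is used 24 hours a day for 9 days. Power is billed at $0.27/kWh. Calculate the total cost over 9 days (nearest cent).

Power = 2.8 A × 120 V = 336 W = 0.336 kW
Runtime = 24 h × 9 = 216 h
Energy = 0.336 kW × 216 h = 72.576 kWh
Cost = 72.576 kWh × $0.27/kWh = $19.60

$19.60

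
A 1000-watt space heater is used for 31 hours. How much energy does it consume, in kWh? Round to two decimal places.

Energy = 1 kW × 31 h = 31 kWh

31.00 kWh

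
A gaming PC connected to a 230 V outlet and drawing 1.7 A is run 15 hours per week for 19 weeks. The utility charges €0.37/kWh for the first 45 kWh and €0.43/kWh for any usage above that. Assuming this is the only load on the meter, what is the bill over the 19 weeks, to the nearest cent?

€45.22

Power = 1.7 A × 230 V = 391 W = 0.391 kW
Runtime = 15 h/week × 19 weeks = 285 h
Energy = 0.391 kW × 285 h = 111.435 kWh
Tier 1 (0–45 kWh): 45 × €0.37 = €16.65
Above 45 kWh: 66.435 × €0.43 = €28.56705
Bill = €45.22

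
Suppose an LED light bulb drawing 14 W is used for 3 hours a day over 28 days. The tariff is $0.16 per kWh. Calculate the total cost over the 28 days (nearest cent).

$0.19

Runtime = 3 h/day × 28 days = 84 h
Energy = 0.014 kW × 84 h = 1.176 kWh
Cost = 1.176 kWh × $0.16/kWh = $0.19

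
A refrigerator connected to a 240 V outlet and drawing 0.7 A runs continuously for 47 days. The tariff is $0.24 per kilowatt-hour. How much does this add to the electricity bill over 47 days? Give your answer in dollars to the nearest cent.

$45.48

Power = 0.7 A × 240 V = 168 W = 0.168 kW
Runtime = 24 h × 47 = 1128 h
Energy = 0.168 kW × 1128 h = 189.504 kWh
Cost = 189.504 kWh × $0.24/kWh = $45.48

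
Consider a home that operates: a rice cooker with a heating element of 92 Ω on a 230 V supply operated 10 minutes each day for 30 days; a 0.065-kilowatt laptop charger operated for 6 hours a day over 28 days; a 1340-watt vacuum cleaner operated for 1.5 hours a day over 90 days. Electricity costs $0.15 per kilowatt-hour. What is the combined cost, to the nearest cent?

rice cooker: Power = V²/R = 230²/92 = 575 W = 0.575 kW
rice cooker: Runtime = 10 min × 30 = 300 min = 5 h
rice cooker: 0.575 kW × 5 h = 2.875 kWh
laptop charger: Runtime = 6 h/day × 28 days = 168 h
laptop charger: 0.065 kW × 168 h = 10.92 kWh
vacuum cleaner: Runtime = 1.5 h/day × 90 days = 135 h
vacuum cleaner: 1.34 kW × 135 h = 180.9 kWh
Total energy = 194.695 kWh
Cost = 194.695 × $0.15 = $29.20

$29.20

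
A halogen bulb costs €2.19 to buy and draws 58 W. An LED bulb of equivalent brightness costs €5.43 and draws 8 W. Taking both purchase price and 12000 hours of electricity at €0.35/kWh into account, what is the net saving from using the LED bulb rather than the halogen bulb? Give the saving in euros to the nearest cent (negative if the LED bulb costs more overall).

€206.76

halogen bulb: €2.19 + (58/1000) kW × 12000 h × €0.35 = €2.19 + €243.6 = €245.79
LED bulb: €5.43 + (8/1000) kW × 12000 h × €0.35 = €5.43 + €33.6 = €39.03
Saving = €245.79 − €39.03 = €206.76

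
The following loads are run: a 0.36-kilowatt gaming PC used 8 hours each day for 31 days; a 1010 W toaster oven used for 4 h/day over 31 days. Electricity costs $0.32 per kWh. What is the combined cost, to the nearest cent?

$68.65

gaming PC: Runtime = 8 h/day × 31 days = 248 h
gaming PC: 0.36 kW × 248 h = 89.28 kWh
toaster oven: Runtime = 4 h/day × 31 days = 124 h
toaster oven: 1.01 kW × 124 h = 125.24 kWh
Total energy = 214.52 kWh
Cost = 214.52 × $0.32 = $68.65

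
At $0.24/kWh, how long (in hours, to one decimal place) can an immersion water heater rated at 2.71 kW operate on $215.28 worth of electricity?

Energy available = $215.28 ÷ $0.24/kWh = 897 kWh
Hours = 897 kWh ÷ 2.71 kW = 331.0 h

331.0 h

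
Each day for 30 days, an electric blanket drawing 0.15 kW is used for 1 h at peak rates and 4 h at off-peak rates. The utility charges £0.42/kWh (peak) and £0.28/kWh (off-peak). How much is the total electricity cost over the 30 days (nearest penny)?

Peak energy = 0.15 kW × 1 h × 30 = 4.5 kWh
Off-peak energy = 0.15 kW × 4 h × 30 = 18 kWh
Cost = 4.5 × £0.42 + 18 × £0.28 = £1.89 + £5.04 = £6.93

£6.93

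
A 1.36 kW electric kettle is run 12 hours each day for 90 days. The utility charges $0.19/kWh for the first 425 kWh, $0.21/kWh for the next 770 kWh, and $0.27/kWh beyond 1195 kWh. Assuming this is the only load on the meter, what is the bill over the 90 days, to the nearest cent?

Runtime = 12 h/day × 90 days = 1080 h
Energy = 1.36 kW × 1080 h = 1468.8 kWh
Tier 1 (0–425 kWh): 425 × $0.19 = $80.75
Tier 2 (425–1195 kWh): 770 × $0.21 = $161.7
Above 1195 kWh: 273.8 × $0.27 = $73.926
Bill = $316.38

$316.38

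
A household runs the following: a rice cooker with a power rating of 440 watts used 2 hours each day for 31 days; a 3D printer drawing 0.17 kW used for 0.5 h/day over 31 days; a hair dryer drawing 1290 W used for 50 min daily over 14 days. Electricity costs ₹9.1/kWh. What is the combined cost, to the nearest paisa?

rice cooker: Runtime = 2 h/day × 31 days = 62 h
rice cooker: 0.44 kW × 62 h = 27.28 kWh
3D printer: Runtime = 0.5 h/day × 31 days = 15.5 h
3D printer: 0.17 kW × 15.5 h = 2.635 kWh
hair dryer: Runtime = 50 min × 14 = 700 min = 11.666666… h
hair dryer: 1.29 kW × 11.666666… h = 15.05 kWh
Total energy = 44.965 kWh
Cost = 44.965 × ₹9.1 = ₹409.18

₹409.18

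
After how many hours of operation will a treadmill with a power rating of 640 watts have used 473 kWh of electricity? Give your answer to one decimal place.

739.1 h

Hours = 473 kWh ÷ 0.64 kW = 739.1 h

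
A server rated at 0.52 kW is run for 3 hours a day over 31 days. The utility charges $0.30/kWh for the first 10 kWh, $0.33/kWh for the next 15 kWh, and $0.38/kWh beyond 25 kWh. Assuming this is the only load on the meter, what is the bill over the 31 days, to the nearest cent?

$16.83

Runtime = 3 h/day × 31 days = 93 h
Energy = 0.52 kW × 93 h = 48.36 kWh
Tier 1 (0–10 kWh): 10 × $0.30 = $3
Tier 2 (10–25 kWh): 15 × $0.33 = $4.95
Above 25 kWh: 23.36 × $0.38 = $8.8768
Bill = $16.83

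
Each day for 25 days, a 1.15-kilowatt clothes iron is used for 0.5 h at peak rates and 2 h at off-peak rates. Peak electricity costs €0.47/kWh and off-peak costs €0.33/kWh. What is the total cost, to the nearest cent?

€25.73

Peak energy = 1.15 kW × 0.5 h × 25 = 14.375 kWh
Off-peak energy = 1.15 kW × 2 h × 25 = 57.5 kWh
Cost = 14.375 × €0.47 + 57.5 × €0.33 = €6.75625 + €18.975 = €25.73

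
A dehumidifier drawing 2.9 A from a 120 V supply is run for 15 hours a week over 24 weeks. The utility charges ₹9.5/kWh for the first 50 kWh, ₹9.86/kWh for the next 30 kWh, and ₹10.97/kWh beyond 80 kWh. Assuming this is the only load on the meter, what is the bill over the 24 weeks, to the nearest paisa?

₹1267.52

Power = 2.9 A × 120 V = 348 W = 0.348 kW
Runtime = 15 h/week × 24 weeks = 360 h
Energy = 0.348 kW × 360 h = 125.28 kWh
Tier 1 (0–50 kWh): 50 × ₹9.5 = ₹475
Tier 2 (50–80 kWh): 30 × ₹9.86 = ₹295.8
Above 80 kWh: 45.28 × ₹10.97 = ₹496.7216
Bill = ₹1267.52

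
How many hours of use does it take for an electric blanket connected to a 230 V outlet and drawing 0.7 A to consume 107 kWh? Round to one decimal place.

Power = 0.7 A × 230 V = 161 W = 0.161 kW
Hours = 107 kWh ÷ 0.161 kW = 664.6 h

664.6 h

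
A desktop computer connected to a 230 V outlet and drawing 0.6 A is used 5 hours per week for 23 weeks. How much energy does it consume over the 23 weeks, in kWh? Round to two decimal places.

15.87 kWh

Power = 0.6 A × 230 V = 138 W = 0.138 kW
Runtime = 5 h/week × 23 weeks = 115 h
Energy = 0.138 kW × 115 h = 15.87 kWh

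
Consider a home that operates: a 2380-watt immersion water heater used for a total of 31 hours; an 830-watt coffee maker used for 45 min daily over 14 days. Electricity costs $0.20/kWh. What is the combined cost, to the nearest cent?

$16.50

immersion water heater: 2.38 kW × 31 h = 73.78 kWh
coffee maker: Runtime = 45 min × 14 = 630 min = 10.5 h
coffee maker: 0.83 kW × 10.5 h = 8.715 kWh
Total energy = 82.495 kWh
Cost = 82.495 × $0.20 = $16.50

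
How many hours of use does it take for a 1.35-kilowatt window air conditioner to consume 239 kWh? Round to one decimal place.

Hours = 239 kWh ÷ 1.35 kW = 177.0 h

177.0 h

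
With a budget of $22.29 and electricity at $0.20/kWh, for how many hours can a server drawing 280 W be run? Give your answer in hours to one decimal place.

398.0 h

Energy available = $22.29 ÷ $0.20/kWh = 111.45 kWh
Hours = 111.45 kWh ÷ 0.28 kW = 398.0 h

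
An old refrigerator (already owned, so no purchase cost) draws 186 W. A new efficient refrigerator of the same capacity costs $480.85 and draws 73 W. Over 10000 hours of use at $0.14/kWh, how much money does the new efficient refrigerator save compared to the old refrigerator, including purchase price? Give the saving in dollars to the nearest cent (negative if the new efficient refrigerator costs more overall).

old refrigerator: $0.00 + (186/1000) kW × 10000 h × $0.14 = $0.00 + $260.4 = $260.4
new efficient refrigerator: $480.85 + (73/1000) kW × 10000 h × $0.14 = $480.85 + $102.2 = $583.05
Saving = $260.4 − $583.05 = −$322.65

-$322.65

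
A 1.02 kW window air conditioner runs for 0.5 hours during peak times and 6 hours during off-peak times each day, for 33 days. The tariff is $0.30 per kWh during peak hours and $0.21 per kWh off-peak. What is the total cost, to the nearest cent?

$47.46

Peak energy = 1.02 kW × 0.5 h × 33 = 16.83 kWh
Off-peak energy = 1.02 kW × 6 h × 33 = 201.96 kWh
Cost = 16.83 × $0.30 + 201.96 × $0.21 = $5.049 + $42.4116 = $47.46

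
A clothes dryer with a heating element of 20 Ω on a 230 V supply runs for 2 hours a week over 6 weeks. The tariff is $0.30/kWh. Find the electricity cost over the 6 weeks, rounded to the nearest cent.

$9.52

Power = V²/R = 230²/20 = 2645 W = 2.645 kW
Runtime = 2 h/week × 6 weeks = 12 h
Energy = 2.645 kW × 12 h = 31.74 kWh
Cost = 31.74 kWh × $0.30/kWh = $9.52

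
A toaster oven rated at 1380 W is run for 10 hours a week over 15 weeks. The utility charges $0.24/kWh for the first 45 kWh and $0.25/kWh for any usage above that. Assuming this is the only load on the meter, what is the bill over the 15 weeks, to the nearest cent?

$51.30

Runtime = 10 h/week × 15 weeks = 150 h
Energy = 1.38 kW × 150 h = 207 kWh
Tier 1 (0–45 kWh): 45 × $0.24 = $10.8
Above 45 kWh: 162 × $0.25 = $40.5
Bill = $51.30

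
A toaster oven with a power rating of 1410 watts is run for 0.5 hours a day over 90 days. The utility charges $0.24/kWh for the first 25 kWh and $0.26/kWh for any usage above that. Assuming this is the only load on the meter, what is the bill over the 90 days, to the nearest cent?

Runtime = 0.5 h/day × 90 days = 45 h
Energy = 1.41 kW × 45 h = 63.45 kWh
Tier 1 (0–25 kWh): 25 × $0.24 = $6
Above 25 kWh: 38.45 × $0.26 = $9.997
Bill = $16.00

$16.00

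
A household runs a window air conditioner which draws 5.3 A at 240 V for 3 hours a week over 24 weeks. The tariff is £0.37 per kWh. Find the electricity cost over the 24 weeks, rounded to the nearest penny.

£33.89

Power = 5.3 A × 240 V = 1272 W = 1.272 kW
Runtime = 3 h/week × 24 weeks = 72 h
Energy = 1.272 kW × 72 h = 91.584 kWh
Cost = 91.584 kWh × £0.37/kWh = £33.89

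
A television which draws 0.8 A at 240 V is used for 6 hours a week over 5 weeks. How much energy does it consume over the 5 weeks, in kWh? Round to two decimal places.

Power = 0.8 A × 240 V = 192 W = 0.192 kW
Runtime = 6 h/week × 5 weeks = 30 h
Energy = 0.192 kW × 30 h = 5.76 kWh

5.76 kWh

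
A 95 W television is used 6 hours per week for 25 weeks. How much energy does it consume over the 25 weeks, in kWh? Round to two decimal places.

14.25 kWh

Runtime = 6 h/week × 25 weeks = 150 h
Energy = 0.095 kW × 150 h = 14.25 kWh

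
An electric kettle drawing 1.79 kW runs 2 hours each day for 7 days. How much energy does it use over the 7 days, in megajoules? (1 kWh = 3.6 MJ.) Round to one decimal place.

Runtime = 2 h/day × 7 days = 14 h
Energy = 1.79 kW × 14 h = 25.06 kWh
= 25.06 × 3.6 MJ = 90.2 MJ

90.2 MJ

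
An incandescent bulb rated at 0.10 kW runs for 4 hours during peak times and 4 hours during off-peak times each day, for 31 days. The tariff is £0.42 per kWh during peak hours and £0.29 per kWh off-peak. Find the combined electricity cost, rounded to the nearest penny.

Peak energy = 0.1 kW × 4 h × 31 = 12.4 kWh
Off-peak energy = 0.1 kW × 4 h × 31 = 12.4 kWh
Cost = 12.4 × £0.42 + 12.4 × £0.29 = £5.208 + £3.596 = £8.80

£8.80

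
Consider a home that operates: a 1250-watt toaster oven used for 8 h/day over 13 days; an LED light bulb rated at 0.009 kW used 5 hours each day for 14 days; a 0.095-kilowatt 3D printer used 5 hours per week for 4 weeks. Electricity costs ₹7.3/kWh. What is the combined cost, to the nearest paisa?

₹967.47

toaster oven: Runtime = 8 h/day × 13 days = 104 h
toaster oven: 1.25 kW × 104 h = 130 kWh
LED light bulb: Runtime = 5 h/day × 14 days = 70 h
LED light bulb: 0.009 kW × 70 h = 0.63 kWh
3D printer: Runtime = 5 h/week × 4 weeks = 20 h
3D printer: 0.095 kW × 20 h = 1.9 kWh
Total energy = 132.53 kWh
Cost = 132.53 × ₹7.3 = ₹967.47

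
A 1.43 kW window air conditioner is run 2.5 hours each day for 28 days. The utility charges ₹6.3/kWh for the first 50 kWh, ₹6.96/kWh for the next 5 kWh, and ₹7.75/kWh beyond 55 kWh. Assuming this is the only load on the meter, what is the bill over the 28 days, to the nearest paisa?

Runtime = 2.5 h/day × 28 days = 70 h
Energy = 1.43 kW × 70 h = 100.1 kWh
Tier 1 (0–50 kWh): 50 × ₹6.3 = ₹315
Tier 2 (50–55 kWh): 5 × ₹6.96 = ₹34.8
Above 55 kWh: 45.1 × ₹7.75 = ₹349.525
Bill = ₹699.33

₹699.33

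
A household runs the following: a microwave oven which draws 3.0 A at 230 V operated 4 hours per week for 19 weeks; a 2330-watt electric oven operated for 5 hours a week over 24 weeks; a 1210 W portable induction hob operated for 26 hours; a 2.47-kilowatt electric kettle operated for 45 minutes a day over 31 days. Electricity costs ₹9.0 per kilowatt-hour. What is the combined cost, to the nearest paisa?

₹3788.35

microwave oven: Power = 3.0 A × 230 V = 690 W = 0.69 kW
microwave oven: Runtime = 4 h/week × 19 weeks = 76 h
microwave oven: 0.69 kW × 76 h = 52.44 kWh
electric oven: Runtime = 5 h/week × 24 weeks = 120 h
electric oven: 2.33 kW × 120 h = 279.6 kWh
portable induction hob: 1.21 kW × 26 h = 31.46 kWh
electric kettle: Runtime = 45 min × 31 = 1395 min = 23.25 h
electric kettle: 2.47 kW × 23.25 h = 57.4275 kWh
Total energy = 420.9275 kWh
Cost = 420.9275 × ₹9.0 = ₹3788.35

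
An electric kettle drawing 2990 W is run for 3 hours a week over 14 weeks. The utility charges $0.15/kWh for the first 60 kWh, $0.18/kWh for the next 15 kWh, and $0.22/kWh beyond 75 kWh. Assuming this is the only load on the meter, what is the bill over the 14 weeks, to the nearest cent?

Runtime = 3 h/week × 14 weeks = 42 h
Energy = 2.99 kW × 42 h = 125.58 kWh
Tier 1 (0–60 kWh): 60 × $0.15 = $9
Tier 2 (60–75 kWh): 15 × $0.18 = $2.7
Above 75 kWh: 50.58 × $0.22 = $11.1276
Bill = $22.83

$22.83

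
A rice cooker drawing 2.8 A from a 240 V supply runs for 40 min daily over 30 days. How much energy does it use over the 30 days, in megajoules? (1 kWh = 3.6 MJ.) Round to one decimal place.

Power = 2.8 A × 240 V = 672 W = 0.672 kW
Runtime = 40 min × 30 = 1200 min = 20 h
Energy = 0.672 kW × 20 h = 13.44 kWh
= 13.44 × 3.6 MJ = 48.4 MJ

48.4 MJ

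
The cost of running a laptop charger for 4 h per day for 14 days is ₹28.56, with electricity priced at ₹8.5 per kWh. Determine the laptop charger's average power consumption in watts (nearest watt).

Energy = ₹28.56 ÷ ₹8.5/kWh = 3.36 kWh
Runtime = 4 h/day × 14 days = 56 h
Power = 3.36 kWh ÷ 56 h = 0.06 kW = 60 W

60 W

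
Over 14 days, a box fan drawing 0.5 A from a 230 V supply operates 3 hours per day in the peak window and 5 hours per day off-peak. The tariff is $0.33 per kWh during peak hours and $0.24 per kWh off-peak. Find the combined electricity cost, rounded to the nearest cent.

Power = 0.5 A × 230 V = 115 W = 0.115 kW
Peak energy = 0.115 kW × 3 h × 14 = 4.83 kWh
Off-peak energy = 0.115 kW × 5 h × 14 = 8.05 kWh
Cost = 4.83 × $0.33 + 8.05 × $0.24 = $1.5939 + $1.932 = $3.53

$3.53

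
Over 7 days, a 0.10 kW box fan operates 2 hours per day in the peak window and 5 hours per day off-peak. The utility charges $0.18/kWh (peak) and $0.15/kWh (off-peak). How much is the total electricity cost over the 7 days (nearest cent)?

$0.78

Peak energy = 0.1 kW × 2 h × 7 = 1.4 kWh
Off-peak energy = 0.1 kW × 5 h × 7 = 3.5 kWh
Cost = 1.4 × $0.18 + 3.5 × $0.15 = $0.252 + $0.525 = $0.78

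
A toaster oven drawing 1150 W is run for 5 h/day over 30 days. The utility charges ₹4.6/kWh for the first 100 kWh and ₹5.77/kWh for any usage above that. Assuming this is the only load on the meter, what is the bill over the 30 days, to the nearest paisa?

₹878.33

Runtime = 5 h/day × 30 days = 150 h
Energy = 1.15 kW × 150 h = 172.5 kWh
Tier 1 (0–100 kWh): 100 × ₹4.6 = ₹460
Above 100 kWh: 72.5 × ₹5.77 = ₹418.325
Bill = ₹878.33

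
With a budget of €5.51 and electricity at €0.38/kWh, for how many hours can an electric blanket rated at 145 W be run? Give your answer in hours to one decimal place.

Energy available = €5.51 ÷ €0.38/kWh = 14.5 kWh
Hours = 14.5 kWh ÷ 0.145 kW = 100.0 h

100.0 h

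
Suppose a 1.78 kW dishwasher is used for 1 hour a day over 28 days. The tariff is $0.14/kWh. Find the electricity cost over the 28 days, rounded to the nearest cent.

$6.98

Runtime = 1 h/day × 28 days = 28 h
Energy = 1.78 kW × 28 h = 49.84 kWh
Cost = 49.84 kWh × $0.14/kWh = $6.98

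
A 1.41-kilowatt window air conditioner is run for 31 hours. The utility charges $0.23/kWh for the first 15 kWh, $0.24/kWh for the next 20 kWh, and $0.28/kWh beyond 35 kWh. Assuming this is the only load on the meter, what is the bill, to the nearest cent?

$10.69

Energy = 1.41 kW × 31 h = 43.71 kWh
Tier 1 (0–15 kWh): 15 × $0.23 = $3.45
Tier 2 (15–35 kWh): 20 × $0.24 = $4.8
Above 35 kWh: 8.71 × $0.28 = $2.4388
Bill = $10.69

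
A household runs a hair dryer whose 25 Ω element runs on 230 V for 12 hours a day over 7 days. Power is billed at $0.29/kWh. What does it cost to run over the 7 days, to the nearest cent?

$51.55

Power = V²/R = 230²/25 = 2116 W = 2.116 kW
Runtime = 12 h/day × 7 days = 84 h
Energy = 2.116 kW × 84 h = 177.744 kWh
Cost = 177.744 kWh × $0.29/kWh = $51.55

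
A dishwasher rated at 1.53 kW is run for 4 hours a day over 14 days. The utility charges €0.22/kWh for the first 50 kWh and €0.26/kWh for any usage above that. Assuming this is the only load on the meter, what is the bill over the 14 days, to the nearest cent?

Runtime = 4 h/day × 14 days = 56 h
Energy = 1.53 kW × 56 h = 85.68 kWh
Tier 1 (0–50 kWh): 50 × €0.22 = €11
Above 50 kWh: 35.68 × €0.26 = €9.2768
Bill = €20.28

€20.28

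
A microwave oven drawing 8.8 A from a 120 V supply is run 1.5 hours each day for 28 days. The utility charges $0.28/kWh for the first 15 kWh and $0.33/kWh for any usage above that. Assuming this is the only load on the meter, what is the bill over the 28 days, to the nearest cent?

$13.89

Power = 8.8 A × 120 V = 1056 W = 1.056 kW
Runtime = 1.5 h/day × 28 days = 42 h
Energy = 1.056 kW × 42 h = 44.352 kWh
Tier 1 (0–15 kWh): 15 × $0.28 = $4.2
Above 15 kWh: 29.352 × $0.33 = $9.68616
Bill = $13.89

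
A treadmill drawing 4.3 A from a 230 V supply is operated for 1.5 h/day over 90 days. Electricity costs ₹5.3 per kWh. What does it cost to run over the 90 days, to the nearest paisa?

Power = 4.3 A × 230 V = 989 W = 0.989 kW
Runtime = 1.5 h/day × 90 days = 135 h
Energy = 0.989 kW × 135 h = 133.515 kWh
Cost = 133.515 kWh × ₹5.3/kWh = ₹707.63

₹707.63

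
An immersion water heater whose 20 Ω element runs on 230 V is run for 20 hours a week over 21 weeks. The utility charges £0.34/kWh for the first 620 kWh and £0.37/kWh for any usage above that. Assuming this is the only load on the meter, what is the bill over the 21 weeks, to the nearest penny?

£392.43

Power = V²/R = 230²/20 = 2645 W = 2.645 kW
Runtime = 20 h/week × 21 weeks = 420 h
Energy = 2.645 kW × 420 h = 1110.9 kWh
Tier 1 (0–620 kWh): 620 × £0.34 = £210.8
Above 620 kWh: 490.9 × £0.37 = £181.633
Bill = £392.43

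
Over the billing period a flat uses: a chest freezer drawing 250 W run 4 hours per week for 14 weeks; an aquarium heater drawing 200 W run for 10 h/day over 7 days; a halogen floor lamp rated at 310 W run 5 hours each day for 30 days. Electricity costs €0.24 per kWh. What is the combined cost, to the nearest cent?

€17.88

chest freezer: Runtime = 4 h/week × 14 weeks = 56 h
chest freezer: 0.25 kW × 56 h = 14 kWh
aquarium heater: Runtime = 10 h/day × 7 days = 70 h
aquarium heater: 0.2 kW × 70 h = 14 kWh
halogen floor lamp: Runtime = 5 h/day × 30 days = 150 h
halogen floor lamp: 0.31 kW × 150 h = 46.5 kWh
Total energy = 74.5 kWh
Cost = 74.5 × €0.24 = €17.88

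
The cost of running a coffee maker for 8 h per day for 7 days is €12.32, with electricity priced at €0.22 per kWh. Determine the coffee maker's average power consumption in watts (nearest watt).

1000 W

Energy = €12.32 ÷ €0.22/kWh = 56 kWh
Runtime = 8 h/day × 7 days = 56 h
Power = 56 kWh ÷ 56 h = 1 kW = 1000 W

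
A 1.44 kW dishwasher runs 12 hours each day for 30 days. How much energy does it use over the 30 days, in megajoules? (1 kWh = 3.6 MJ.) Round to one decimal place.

1866.2 MJ

Runtime = 12 h/day × 30 days = 360 h
Energy = 1.44 kW × 360 h = 518.4 kWh
= 518.4 × 3.6 MJ = 1866.2 MJ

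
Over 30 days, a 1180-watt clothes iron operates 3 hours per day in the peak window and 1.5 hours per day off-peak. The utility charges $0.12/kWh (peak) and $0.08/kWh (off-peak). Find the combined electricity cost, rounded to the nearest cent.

Peak energy = 1.18 kW × 3 h × 30 = 106.2 kWh
Off-peak energy = 1.18 kW × 1.5 h × 30 = 53.1 kWh
Cost = 106.2 × $0.12 + 53.1 × $0.08 = $12.744 + $4.248 = $16.99

$16.99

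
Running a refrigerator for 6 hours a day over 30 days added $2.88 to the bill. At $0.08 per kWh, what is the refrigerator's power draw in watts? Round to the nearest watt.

Energy = $2.88 ÷ $0.08/kWh = 36 kWh
Runtime = 6 h/day × 30 days = 180 h
Power = 36 kWh ÷ 180 h = 0.2 kW = 200 W

200 W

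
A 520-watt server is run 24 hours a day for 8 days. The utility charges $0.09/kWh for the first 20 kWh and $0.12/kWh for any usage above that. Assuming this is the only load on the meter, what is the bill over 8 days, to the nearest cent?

$11.38

Runtime = 24 h × 8 = 192 h
Energy = 0.52 kW × 192 h = 99.84 kWh
Tier 1 (0–20 kWh): 20 × $0.09 = $1.8
Above 20 kWh: 79.84 × $0.12 = $9.5808
Bill = $11.38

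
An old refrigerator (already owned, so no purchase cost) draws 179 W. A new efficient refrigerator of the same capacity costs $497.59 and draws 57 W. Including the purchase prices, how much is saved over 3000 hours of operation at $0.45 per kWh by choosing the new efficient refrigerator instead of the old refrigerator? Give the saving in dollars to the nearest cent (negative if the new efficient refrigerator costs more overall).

-$332.89

old refrigerator: $0.00 + (179/1000) kW × 3000 h × $0.45 = $0.00 + $241.65 = $241.65
new efficient refrigerator: $497.59 + (57/1000) kW × 3000 h × $0.45 = $497.59 + $76.95 = $574.54
Saving = $241.65 − $574.54 = −$332.89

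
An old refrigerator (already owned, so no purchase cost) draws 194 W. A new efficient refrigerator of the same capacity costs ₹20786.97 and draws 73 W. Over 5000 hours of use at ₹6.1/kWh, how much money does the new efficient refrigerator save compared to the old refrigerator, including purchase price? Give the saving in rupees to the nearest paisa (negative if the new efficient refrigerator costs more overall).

old refrigerator: ₹0.00 + (194/1000) kW × 5000 h × ₹6.1 = ₹0.00 + ₹5917 = ₹5917
new efficient refrigerator: ₹20786.97 + (73/1000) kW × 5000 h × ₹6.1 = ₹20786.97 + ₹2226.5 = ₹23013.47
Saving = ₹5917 − ₹23013.47 = −₹17096.47

-₹17096.47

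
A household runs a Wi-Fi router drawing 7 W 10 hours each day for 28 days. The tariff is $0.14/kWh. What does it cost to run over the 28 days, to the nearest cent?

$0.27

Runtime = 10 h/day × 28 days = 280 h
Energy = 0.007 kW × 280 h = 1.96 kWh
Cost = 1.96 kWh × $0.14/kWh = $0.27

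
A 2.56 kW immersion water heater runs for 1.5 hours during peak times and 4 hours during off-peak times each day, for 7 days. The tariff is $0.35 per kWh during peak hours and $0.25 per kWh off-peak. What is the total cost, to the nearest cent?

Peak energy = 2.56 kW × 1.5 h × 7 = 26.88 kWh
Off-peak energy = 2.56 kW × 4 h × 7 = 71.68 kWh
Cost = 26.88 × $0.35 + 71.68 × $0.25 = $9.408 + $17.92 = $27.33

$27.33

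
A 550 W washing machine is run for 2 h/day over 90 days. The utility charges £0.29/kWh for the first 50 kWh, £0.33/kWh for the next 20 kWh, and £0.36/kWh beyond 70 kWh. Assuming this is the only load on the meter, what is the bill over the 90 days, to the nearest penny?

Runtime = 2 h/day × 90 days = 180 h
Energy = 0.55 kW × 180 h = 99 kWh
Tier 1 (0–50 kWh): 50 × £0.29 = £14.5
Tier 2 (50–70 kWh): 20 × £0.33 = £6.6
Above 70 kWh: 29 × £0.36 = £10.44
Bill = £31.54

£31.54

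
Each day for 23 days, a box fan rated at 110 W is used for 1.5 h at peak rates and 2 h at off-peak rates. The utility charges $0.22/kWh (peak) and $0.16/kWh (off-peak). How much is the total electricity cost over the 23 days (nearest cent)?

$1.64

Peak energy = 0.11 kW × 1.5 h × 23 = 3.795 kWh
Off-peak energy = 0.11 kW × 2 h × 23 = 5.06 kWh
Cost = 3.795 × $0.22 + 5.06 × $0.16 = $0.8349 + $0.8096 = $1.64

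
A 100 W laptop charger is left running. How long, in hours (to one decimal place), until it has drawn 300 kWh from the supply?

3000.0 h

Hours = 300 kWh ÷ 0.1 kW = 3000.0 h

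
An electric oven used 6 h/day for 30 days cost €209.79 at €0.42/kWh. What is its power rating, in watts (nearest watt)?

Energy = €209.79 ÷ €0.42/kWh = 499.5 kWh
Runtime = 6 h/day × 30 days = 180 h
Power = 499.5 kWh ÷ 180 h = 2.775 kW = 2775 W

2775 W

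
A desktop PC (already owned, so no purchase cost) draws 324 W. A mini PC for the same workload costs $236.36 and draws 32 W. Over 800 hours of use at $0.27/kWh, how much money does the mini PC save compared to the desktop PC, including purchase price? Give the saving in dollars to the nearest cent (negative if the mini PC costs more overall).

desktop PC: $0.00 + (324/1000) kW × 800 h × $0.27 = $0.00 + $69.984 = $69.984
mini PC: $236.36 + (32/1000) kW × 800 h × $0.27 = $236.36 + $6.912 = $243.272
Saving = $69.984 − $243.272 = −$173.288 → -$173.29

-$173.29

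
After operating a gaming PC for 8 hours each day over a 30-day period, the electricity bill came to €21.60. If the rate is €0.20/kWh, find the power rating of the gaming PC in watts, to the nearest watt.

Energy = €21.60 ÷ €0.20/kWh = 108 kWh
Runtime = 8 h/day × 30 days = 240 h
Power = 108 kWh ÷ 240 h = 0.45 kW = 450 W

450 W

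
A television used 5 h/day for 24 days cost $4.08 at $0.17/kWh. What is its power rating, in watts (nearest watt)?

200 W

Energy = $4.08 ÷ $0.17/kWh = 24 kWh
Runtime = 5 h/day × 24 days = 120 h
Power = 24 kWh ÷ 120 h = 0.2 kW = 200 W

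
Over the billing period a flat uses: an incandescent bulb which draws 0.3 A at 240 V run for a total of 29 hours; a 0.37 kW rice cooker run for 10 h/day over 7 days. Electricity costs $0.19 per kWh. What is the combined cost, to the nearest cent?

$5.32

incandescent bulb: Power = 0.3 A × 240 V = 72 W = 0.072 kW
incandescent bulb: 0.072 kW × 29 h = 2.088 kWh
rice cooker: Runtime = 10 h/day × 7 days = 70 h
rice cooker: 0.37 kW × 70 h = 25.9 kWh
Total energy = 27.988 kWh
Cost = 27.988 × $0.19 = $5.32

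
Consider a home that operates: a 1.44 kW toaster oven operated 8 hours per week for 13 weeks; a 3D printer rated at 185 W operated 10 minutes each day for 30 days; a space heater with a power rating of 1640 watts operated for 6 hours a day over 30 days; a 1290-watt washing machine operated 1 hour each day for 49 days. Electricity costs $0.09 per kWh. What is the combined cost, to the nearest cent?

toaster oven: Runtime = 8 h/week × 13 weeks = 104 h
toaster oven: 1.44 kW × 104 h = 149.76 kWh
3D printer: Runtime = 10 min × 30 = 300 min = 5 h
3D printer: 0.185 kW × 5 h = 0.925 kWh
space heater: Runtime = 6 h/day × 30 days = 180 h
space heater: 1.64 kW × 180 h = 295.2 kWh
washing machine: Runtime = 1 h/day × 49 days = 49 h
washing machine: 1.29 kW × 49 h = 63.21 kWh
Total energy = 509.095 kWh
Cost = 509.095 × $0.09 = $45.82

$45.82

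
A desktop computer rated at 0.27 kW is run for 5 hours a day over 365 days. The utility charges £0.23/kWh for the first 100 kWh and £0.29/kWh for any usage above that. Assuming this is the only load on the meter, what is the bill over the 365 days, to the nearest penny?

£136.90

Runtime = 5 h/day × 365 days = 1825 h
Energy = 0.27 kW × 1825 h = 492.75 kWh
Tier 1 (0–100 kWh): 100 × £0.23 = £23
Above 100 kWh: 392.75 × £0.29 = £113.8975
Bill = £136.90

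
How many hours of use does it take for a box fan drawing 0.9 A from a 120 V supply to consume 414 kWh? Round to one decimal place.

3833.3 h

Power = 0.9 A × 120 V = 108 W = 0.108 kW
Hours = 414 kWh ÷ 0.108 kW = 3833.3 h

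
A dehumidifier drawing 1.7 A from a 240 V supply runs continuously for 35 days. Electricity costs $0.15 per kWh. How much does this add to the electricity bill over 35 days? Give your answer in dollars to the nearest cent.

$51.41

Power = 1.7 A × 240 V = 408 W = 0.408 kW
Runtime = 24 h × 35 = 840 h
Energy = 0.408 kW × 840 h = 342.72 kWh
Cost = 342.72 kWh × $0.15/kWh = $51.41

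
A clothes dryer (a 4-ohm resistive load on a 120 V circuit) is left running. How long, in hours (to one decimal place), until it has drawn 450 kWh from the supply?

Power = V²/R = 120²/4 = 3600 W = 3.6 kW
Hours = 450 kWh ÷ 3.6 kW = 125.0 h

125.0 h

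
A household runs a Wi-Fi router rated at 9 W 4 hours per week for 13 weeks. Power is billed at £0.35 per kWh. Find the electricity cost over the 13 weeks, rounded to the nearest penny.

£0.16

Runtime = 4 h/week × 13 weeks = 52 h
Energy = 0.009 kW × 52 h = 0.468 kWh
Cost = 0.468 kWh × £0.35/kWh = £0.16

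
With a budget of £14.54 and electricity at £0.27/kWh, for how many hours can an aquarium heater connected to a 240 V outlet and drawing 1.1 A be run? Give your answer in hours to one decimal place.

Power = 1.1 A × 240 V = 264 W = 0.264 kW
Energy available = £14.54 ÷ £0.27/kWh = 53.8519 kWh
Hours = 53.8519 kWh ÷ 0.264 kW = 204.0 h

204.0 h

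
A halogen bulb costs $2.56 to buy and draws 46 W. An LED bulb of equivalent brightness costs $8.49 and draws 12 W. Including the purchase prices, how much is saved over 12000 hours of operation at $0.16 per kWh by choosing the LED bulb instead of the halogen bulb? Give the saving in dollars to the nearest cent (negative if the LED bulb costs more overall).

$59.35

halogen bulb: $2.56 + (46/1000) kW × 12000 h × $0.16 = $2.56 + $88.32 = $90.88
LED bulb: $8.49 + (12/1000) kW × 12000 h × $0.16 = $8.49 + $23.04 = $31.53
Saving = $90.88 − $31.53 = $59.35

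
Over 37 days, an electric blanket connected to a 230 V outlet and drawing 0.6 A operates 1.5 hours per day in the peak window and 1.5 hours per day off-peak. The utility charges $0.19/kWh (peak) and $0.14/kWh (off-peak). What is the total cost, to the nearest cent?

$2.53

Power = 0.6 A × 230 V = 138 W = 0.138 kW
Peak energy = 0.138 kW × 1.5 h × 37 = 7.659 kWh
Off-peak energy = 0.138 kW × 1.5 h × 37 = 7.659 kWh
Cost = 7.659 × $0.19 + 7.659 × $0.14 = $1.45521 + $1.07226 = $2.53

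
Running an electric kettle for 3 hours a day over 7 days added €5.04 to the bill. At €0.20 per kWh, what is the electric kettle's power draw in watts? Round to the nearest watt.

1200 W

Energy = €5.04 ÷ €0.20/kWh = 25.2 kWh
Runtime = 3 h/day × 7 days = 21 h
Power = 25.2 kWh ÷ 21 h = 1.2 kW = 1200 W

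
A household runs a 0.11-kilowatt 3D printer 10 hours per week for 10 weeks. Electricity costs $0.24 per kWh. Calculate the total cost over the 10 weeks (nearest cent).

Runtime = 10 h/week × 10 weeks = 100 h
Energy = 0.11 kW × 100 h = 11 kWh
Cost = 11 kWh × $0.24/kWh = $2.64

$2.64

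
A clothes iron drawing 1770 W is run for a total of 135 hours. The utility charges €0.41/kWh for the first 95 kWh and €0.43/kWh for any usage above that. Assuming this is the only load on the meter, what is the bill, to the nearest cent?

Energy = 1.77 kW × 135 h = 238.95 kWh
Tier 1 (0–95 kWh): 95 × €0.41 = €38.95
Above 95 kWh: 143.95 × €0.43 = €61.8985
Bill = €100.85

€100.85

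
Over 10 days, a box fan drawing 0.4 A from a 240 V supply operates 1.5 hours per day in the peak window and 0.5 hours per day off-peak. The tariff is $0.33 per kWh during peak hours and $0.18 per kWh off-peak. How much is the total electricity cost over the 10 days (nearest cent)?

$0.56

Power = 0.4 A × 240 V = 96 W = 0.096 kW
Peak energy = 0.096 kW × 1.5 h × 10 = 1.44 kWh
Off-peak energy = 0.096 kW × 0.5 h × 10 = 0.48 kWh
Cost = 1.44 × $0.33 + 0.48 × $0.18 = $0.4752 + $0.0864 = $0.56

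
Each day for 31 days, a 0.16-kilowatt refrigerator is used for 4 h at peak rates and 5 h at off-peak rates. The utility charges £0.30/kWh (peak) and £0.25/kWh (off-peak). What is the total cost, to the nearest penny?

Peak energy = 0.16 kW × 4 h × 31 = 19.84 kWh
Off-peak energy = 0.16 kW × 5 h × 31 = 24.8 kWh
Cost = 19.84 × £0.30 + 24.8 × £0.25 = £5.952 + £6.2 = £12.15

£12.15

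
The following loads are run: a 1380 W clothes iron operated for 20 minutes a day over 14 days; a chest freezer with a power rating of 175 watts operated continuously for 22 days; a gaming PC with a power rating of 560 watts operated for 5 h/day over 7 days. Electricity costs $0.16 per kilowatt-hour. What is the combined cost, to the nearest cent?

clothes iron: Runtime = 20 min × 14 = 280 min = 4.666666… h
clothes iron: 1.38 kW × 4.666666… h = 6.44 kWh
chest freezer: Runtime = 24 h × 22 = 528 h
chest freezer: 0.175 kW × 528 h = 92.4 kWh
gaming PC: Runtime = 5 h/day × 7 days = 35 h
gaming PC: 0.56 kW × 35 h = 19.6 kWh
Total energy = 118.44 kWh
Cost = 118.44 × $0.16 = $18.95

$18.95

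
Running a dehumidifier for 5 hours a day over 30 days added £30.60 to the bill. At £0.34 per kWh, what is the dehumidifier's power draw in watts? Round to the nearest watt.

Energy = £30.60 ÷ £0.34/kWh = 90 kWh
Runtime = 5 h/day × 30 days = 150 h
Power = 90 kWh ÷ 150 h = 0.6 kW = 600 W

600 W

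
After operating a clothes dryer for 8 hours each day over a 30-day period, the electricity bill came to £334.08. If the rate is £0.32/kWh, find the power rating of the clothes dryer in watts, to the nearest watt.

4350 W

Energy = £334.08 ÷ £0.32/kWh = 1044 kWh
Runtime = 8 h/day × 30 days = 240 h
Power = 1044 kWh ÷ 240 h = 4.35 kW = 4350 W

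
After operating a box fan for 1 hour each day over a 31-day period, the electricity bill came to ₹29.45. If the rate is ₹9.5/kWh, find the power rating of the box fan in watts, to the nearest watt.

100 W

Energy = ₹29.45 ÷ ₹9.5/kWh = 3.1 kWh
Runtime = 1 h/day × 31 days = 31 h
Power = 3.1 kWh ÷ 31 h = 0.1 kW = 100 W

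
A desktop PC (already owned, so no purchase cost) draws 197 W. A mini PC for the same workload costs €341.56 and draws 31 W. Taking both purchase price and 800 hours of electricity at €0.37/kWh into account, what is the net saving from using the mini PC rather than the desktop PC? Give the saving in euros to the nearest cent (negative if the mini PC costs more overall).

desktop PC: €0.00 + (197/1000) kW × 800 h × €0.37 = €0.00 + €58.312 = €58.312
mini PC: €341.56 + (31/1000) kW × 800 h × €0.37 = €341.56 + €9.176 = €350.736
Saving = €58.312 − €350.736 = −€292.424 → -€292.42

-€292.42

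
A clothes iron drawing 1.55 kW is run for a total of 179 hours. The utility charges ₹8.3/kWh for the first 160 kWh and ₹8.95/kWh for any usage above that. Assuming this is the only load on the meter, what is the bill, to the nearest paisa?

₹2379.18

Energy = 1.55 kW × 179 h = 277.45 kWh
Tier 1 (0–160 kWh): 160 × ₹8.3 = ₹1328
Above 160 kWh: 117.45 × ₹8.95 = ₹1051.1775
Bill = ₹2379.18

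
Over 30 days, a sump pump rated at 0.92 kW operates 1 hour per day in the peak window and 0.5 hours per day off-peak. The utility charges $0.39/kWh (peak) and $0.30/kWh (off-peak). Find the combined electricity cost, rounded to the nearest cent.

$14.90

Peak energy = 0.92 kW × 1 h × 30 = 27.6 kWh
Off-peak energy = 0.92 kW × 0.5 h × 30 = 13.8 kWh
Cost = 27.6 × $0.39 + 13.8 × $0.30 = $10.764 + $4.14 = $14.90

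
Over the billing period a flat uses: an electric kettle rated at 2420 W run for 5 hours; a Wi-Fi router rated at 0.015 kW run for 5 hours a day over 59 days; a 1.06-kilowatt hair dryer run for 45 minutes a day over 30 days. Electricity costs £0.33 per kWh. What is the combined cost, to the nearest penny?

electric kettle: 2.42 kW × 5 h = 12.1 kWh
Wi-Fi router: Runtime = 5 h/day × 59 days = 295 h
Wi-Fi router: 0.015 kW × 295 h = 4.425 kWh
hair dryer: Runtime = 45 min × 30 = 1350 min = 22.5 h
hair dryer: 1.06 kW × 22.5 h = 23.85 kWh
Total energy = 40.375 kWh
Cost = 40.375 × £0.33 = £13.32

£13.32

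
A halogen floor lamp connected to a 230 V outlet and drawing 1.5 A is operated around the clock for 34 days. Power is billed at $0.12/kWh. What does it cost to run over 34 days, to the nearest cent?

Power = 1.5 A × 230 V = 345 W = 0.345 kW
Runtime = 24 h × 34 = 816 h
Energy = 0.345 kW × 816 h = 281.52 kWh
Cost = 281.52 kWh × $0.12/kWh = $33.78

$33.78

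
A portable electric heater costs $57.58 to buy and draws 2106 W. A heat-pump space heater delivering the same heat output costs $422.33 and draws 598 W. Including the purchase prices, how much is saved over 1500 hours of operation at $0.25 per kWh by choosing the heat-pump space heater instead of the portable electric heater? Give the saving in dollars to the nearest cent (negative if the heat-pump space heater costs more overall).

$200.75

portable electric heater: $57.58 + (2106/1000) kW × 1500 h × $0.25 = $57.58 + $789.75 = $847.33
heat-pump space heater: $422.33 + (598/1000) kW × 1500 h × $0.25 = $422.33 + $224.25 = $646.58
Saving = $847.33 − $646.58 = $200.75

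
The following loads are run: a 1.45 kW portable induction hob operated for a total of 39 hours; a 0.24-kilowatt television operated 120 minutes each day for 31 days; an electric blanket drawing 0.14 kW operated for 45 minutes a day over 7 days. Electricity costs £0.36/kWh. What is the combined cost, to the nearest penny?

£25.98

portable induction hob: 1.45 kW × 39 h = 56.55 kWh
television: Runtime = 120 min × 31 = 3720 min = 62 h
television: 0.24 kW × 62 h = 14.88 kWh
electric blanket: Runtime = 45 min × 7 = 315 min = 5.25 h
electric blanket: 0.14 kW × 5.25 h = 0.735 kWh
Total energy = 72.165 kWh
Cost = 72.165 × £0.36 = £25.98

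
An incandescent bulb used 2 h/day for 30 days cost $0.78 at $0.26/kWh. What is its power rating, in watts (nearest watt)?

50 W

Energy = $0.78 ÷ $0.26/kWh = 3 kWh
Runtime = 2 h/day × 30 days = 60 h
Power = 3 kWh ÷ 60 h = 0.05 kW = 50 W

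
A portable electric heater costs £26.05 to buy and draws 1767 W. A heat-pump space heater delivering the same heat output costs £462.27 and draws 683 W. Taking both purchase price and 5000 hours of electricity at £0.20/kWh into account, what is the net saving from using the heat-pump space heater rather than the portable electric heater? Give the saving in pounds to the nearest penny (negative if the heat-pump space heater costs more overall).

portable electric heater: £26.05 + (1767/1000) kW × 5000 h × £0.20 = £26.05 + £1767 = £1793.05
heat-pump space heater: £462.27 + (683/1000) kW × 5000 h × £0.20 = £462.27 + £683 = £1145.27
Saving = £1793.05 − £1145.27 = £647.78

£647.78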